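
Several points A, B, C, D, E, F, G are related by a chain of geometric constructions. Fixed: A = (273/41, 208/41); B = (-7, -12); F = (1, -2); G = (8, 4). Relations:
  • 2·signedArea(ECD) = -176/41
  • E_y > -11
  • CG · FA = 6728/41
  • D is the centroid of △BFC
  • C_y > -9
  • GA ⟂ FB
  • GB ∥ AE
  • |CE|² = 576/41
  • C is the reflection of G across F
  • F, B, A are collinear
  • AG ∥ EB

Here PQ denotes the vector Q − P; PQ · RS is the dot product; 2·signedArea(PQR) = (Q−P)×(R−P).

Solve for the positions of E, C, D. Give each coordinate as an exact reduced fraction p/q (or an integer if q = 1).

1. E_x = -342/41  [AG ∥ EB ∩ GB ∥ AE]
2. E_y = -448/41  [AG ∥ EB ∩ GB ∥ AE]
   → E = (-342/41, -448/41)
3. C_x = -6  [C is the reflection of G across F]
4. C_y = -8  [C is the reflection of G across F]
   → C = (-6, -8)
5. D_x = -4  [D is the centroid of △BFC]
6. D_y = -22/3  [D is the centroid of △BFC]
   → D = (-4, -22/3)

C = (-6, -8)
D = (-4, -22/3)
E = (-342/41, -448/41)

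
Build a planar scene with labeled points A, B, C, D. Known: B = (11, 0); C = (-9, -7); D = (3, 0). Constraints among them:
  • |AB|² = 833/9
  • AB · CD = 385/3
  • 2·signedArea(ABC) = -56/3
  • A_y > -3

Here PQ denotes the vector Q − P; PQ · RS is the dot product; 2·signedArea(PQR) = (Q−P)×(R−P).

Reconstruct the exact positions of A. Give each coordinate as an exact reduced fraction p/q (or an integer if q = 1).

A = (5/3, -7/3)

1. A_x = 5/3  [2·signedArea(ABC) = -56/3 ∩ AB · CD = 385/3]
2. A_y = -7/3  [2·signedArea(ABC) = -56/3 ∩ AB · CD = 385/3]
   → A = (5/3, -7/3)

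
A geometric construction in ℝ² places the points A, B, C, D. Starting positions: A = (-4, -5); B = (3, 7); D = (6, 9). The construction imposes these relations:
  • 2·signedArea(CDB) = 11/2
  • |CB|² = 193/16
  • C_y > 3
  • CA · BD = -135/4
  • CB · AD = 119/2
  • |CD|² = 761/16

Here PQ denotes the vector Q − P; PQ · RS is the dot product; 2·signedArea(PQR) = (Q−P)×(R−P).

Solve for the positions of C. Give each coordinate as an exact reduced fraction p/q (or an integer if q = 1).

C = (5/4, 4)

1. C_x = 5/4  [CA · BD = -135/4 ∩ CB · AD = 119/2]
2. C_y = 4  [CA · BD = -135/4 ∩ CB · AD = 119/2]
   → C = (5/4, 4)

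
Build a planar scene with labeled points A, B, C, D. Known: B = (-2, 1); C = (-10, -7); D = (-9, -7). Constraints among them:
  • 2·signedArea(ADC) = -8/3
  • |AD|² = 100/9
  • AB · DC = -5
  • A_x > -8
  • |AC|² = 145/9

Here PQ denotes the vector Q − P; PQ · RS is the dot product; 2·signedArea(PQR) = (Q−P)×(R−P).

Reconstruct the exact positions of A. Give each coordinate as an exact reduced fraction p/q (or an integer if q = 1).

A = (-7, -13/3)

1. A_x = -7  [2·signedArea(ADC) = -8/3 ∩ AB · DC = -5]
2. A_y = -13/3  [2·signedArea(ADC) = -8/3 ∩ AB · DC = -5]
   → A = (-7, -13/3)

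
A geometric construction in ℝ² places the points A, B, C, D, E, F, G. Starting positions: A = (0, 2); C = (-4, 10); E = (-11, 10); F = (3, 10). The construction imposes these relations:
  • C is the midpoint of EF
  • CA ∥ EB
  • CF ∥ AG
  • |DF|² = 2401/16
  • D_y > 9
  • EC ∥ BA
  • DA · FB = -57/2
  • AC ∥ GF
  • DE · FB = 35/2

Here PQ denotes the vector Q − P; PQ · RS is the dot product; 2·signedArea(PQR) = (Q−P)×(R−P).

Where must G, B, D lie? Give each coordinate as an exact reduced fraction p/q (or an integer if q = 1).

1. G_x = 7  [AC ∥ GF ∩ CF ∥ AG]
2. G_y = 2  [AC ∥ GF ∩ CF ∥ AG]
   → G = (7, 2)
3. B_x = -7  [EC ∥ BA ∩ CA ∥ EB]
4. B_y = 2  [EC ∥ BA ∩ CA ∥ EB]
   → B = (-7, 2)
5. D_x = -37/4  [line 10·x + 8·y + 25/2 = 0 ∩ |DF|² = 2401/16]
6. D_y = 10  [line 10·x + 8·y + 25/2 = 0 ∩ |DF|² = 2401/16]
   → D = (-37/4, 10)

B = (-7, 2)
D = (-37/4, 10)
G = (7, 2)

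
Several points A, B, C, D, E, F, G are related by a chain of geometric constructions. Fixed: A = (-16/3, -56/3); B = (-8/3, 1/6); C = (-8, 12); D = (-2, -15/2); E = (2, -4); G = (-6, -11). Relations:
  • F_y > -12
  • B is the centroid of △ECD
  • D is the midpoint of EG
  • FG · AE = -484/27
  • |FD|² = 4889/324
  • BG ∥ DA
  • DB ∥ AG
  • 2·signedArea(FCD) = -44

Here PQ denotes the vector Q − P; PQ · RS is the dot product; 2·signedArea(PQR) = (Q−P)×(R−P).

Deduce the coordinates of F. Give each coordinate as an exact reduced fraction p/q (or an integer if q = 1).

1. F_x = -28/9  [2·signedArea(FCD) = -44 ∩ FG · AE = -484/27]
2. F_y = -101/9  [2·signedArea(FCD) = -44 ∩ FG · AE = -484/27]
   → F = (-28/9, -101/9)

F = (-28/9, -101/9)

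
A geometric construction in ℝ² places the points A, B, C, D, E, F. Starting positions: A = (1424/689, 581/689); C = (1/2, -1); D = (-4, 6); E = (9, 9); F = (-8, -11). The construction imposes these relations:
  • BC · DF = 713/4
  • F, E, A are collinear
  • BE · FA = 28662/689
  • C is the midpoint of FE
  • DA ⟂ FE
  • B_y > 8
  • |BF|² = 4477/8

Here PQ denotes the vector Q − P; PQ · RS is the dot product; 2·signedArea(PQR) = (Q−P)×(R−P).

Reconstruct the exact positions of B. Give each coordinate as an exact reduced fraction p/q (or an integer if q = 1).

1. B_x = 23/4  [BC · DF = 713/4 ∩ BE · FA = 28662/689]
2. B_y = 33/4  [BC · DF = 713/4 ∩ BE · FA = 28662/689]
   → B = (23/4, 33/4)

B = (23/4, 33/4)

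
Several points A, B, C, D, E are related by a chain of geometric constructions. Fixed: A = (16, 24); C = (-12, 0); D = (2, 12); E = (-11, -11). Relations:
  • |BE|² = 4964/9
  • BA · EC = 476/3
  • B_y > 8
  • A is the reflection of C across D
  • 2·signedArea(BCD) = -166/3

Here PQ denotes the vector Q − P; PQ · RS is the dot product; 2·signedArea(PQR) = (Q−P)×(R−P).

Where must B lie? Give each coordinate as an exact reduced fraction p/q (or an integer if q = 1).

B = (7/3, 25/3)

1. B_x = 7/3  [2·signedArea(BCD) = -166/3 ∩ BA · EC = 476/3]
2. B_y = 25/3  [2·signedArea(BCD) = -166/3 ∩ BA · EC = 476/3]
   → B = (7/3, 25/3)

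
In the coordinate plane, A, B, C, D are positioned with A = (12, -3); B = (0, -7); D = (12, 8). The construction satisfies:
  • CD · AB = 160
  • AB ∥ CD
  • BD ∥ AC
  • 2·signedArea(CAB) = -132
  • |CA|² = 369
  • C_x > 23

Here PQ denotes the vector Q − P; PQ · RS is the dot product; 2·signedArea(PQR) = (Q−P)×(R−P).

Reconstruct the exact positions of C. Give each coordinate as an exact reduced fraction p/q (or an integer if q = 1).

C = (24, 12)

1. C_x = 24  [AB ∥ CD ∩ BD ∥ AC]
2. C_y = 12  [AB ∥ CD ∩ BD ∥ AC]
   → C = (24, 12)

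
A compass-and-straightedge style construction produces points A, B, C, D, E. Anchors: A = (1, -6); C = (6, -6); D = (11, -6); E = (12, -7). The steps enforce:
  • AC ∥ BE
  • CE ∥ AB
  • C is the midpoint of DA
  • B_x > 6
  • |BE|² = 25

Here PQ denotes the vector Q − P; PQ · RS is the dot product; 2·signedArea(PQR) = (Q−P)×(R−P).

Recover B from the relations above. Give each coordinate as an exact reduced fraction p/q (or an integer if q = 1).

B = (7, -7)

1. B_x = 7  [AC ∥ BE ∩ CE ∥ AB]
2. B_y = -7  [AC ∥ BE ∩ CE ∥ AB]
   → B = (7, -7)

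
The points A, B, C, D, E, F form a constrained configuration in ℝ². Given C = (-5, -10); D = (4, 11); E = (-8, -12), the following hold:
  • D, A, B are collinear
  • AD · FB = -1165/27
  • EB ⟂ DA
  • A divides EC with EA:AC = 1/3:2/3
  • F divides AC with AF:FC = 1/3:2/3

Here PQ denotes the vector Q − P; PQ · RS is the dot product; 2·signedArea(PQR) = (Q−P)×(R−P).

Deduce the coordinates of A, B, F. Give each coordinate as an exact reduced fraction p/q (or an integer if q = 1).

1. A_x = -7  [A divides EC with EA:AC = 1/3:2/3]
2. A_y = -34/3  [A divides EC with EA:AC = 1/3:2/3]
   → A = (-7, -34/3)
3. B_x = -41609/5578  [D, A, B are collinear ∩ EB ⟂ DA]
4. B_y = -68421/5578  [D, A, B are collinear ∩ EB ⟂ DA]
   → B = (-41609/5578, -68421/5578)
5. F_x = -19/3  [F divides AC with AF:FC = 1/3:2/3]
6. F_y = -98/9  [F divides AC with AF:FC = 1/3:2/3]
   → F = (-19/3, -98/9)

A = (-7, -34/3)
B = (-41609/5578, -68421/5578)
F = (-19/3, -98/9)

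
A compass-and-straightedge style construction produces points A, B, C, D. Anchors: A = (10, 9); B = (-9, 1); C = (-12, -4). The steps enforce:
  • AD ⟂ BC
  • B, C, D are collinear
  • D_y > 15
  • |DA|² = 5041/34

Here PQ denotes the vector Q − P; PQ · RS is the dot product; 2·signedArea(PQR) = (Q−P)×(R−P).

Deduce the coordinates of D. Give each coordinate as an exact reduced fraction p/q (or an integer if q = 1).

1. D_x = -15/34  [B, C, D are collinear ∩ AD ⟂ BC]
2. D_y = 519/34  [B, C, D are collinear ∩ AD ⟂ BC]
   → D = (-15/34, 519/34)

D = (-15/34, 519/34)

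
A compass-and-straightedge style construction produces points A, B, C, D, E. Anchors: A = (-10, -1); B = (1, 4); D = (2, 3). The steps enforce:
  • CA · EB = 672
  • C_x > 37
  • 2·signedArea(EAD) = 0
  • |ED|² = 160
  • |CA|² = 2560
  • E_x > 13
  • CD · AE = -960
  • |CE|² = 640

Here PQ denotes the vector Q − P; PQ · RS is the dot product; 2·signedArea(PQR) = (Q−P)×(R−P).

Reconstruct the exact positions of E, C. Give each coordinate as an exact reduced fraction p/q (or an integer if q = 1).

1. E_x = 14  [line -4·x + 12·y + -28 = 0 ∩ |ED|² = 160]
2. E_y = 7  [line -4·x + 12·y + -28 = 0 ∩ |ED|² = 160]
   → E = (14, 7)
3. C_x = 38  [CA · EB = 672 ∩ CD · AE = -960]
4. C_y = 15  [CA · EB = 672 ∩ CD · AE = -960]
   → C = (38, 15)

C = (38, 15)
E = (14, 7)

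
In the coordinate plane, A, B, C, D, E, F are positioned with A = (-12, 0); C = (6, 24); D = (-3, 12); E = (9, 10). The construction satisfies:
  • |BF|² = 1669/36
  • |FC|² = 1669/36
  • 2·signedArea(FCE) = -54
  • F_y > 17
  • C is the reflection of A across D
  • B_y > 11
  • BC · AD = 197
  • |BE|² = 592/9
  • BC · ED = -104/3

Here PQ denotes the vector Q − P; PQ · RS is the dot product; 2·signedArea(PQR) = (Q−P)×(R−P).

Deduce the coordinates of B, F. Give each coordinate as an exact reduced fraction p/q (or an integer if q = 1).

B = (1, 34/3)
F = (7/2, 53/3)

1. B_x = 1  [BC · AD = 197 ∩ BC · ED = -104/3]
2. B_y = 34/3  [BC · AD = 197 ∩ BC · ED = -104/3]
   → B = (1, 34/3)
3. F_x = 7/2  [line 14·x + 3·y + -102 = 0 ∩ |BF|² = 1669/36]
4. F_y = 53/3  [line 14·x + 3·y + -102 = 0 ∩ |BF|² = 1669/36]
   → F = (7/2, 53/3)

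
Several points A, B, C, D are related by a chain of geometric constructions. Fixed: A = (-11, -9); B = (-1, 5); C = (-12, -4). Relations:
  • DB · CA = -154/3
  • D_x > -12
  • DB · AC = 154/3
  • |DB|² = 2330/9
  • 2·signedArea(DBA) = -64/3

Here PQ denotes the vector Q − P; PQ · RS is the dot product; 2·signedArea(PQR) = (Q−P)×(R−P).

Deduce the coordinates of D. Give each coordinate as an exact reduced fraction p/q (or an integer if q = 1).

D = (-34/3, -22/3)

1. D_x = -34/3  [DB · AC = 154/3 ∩ 2·signedArea(DBA) = -64/3]
2. D_y = -22/3  [DB · AC = 154/3 ∩ 2·signedArea(DBA) = -64/3]
   → D = (-34/3, -22/3)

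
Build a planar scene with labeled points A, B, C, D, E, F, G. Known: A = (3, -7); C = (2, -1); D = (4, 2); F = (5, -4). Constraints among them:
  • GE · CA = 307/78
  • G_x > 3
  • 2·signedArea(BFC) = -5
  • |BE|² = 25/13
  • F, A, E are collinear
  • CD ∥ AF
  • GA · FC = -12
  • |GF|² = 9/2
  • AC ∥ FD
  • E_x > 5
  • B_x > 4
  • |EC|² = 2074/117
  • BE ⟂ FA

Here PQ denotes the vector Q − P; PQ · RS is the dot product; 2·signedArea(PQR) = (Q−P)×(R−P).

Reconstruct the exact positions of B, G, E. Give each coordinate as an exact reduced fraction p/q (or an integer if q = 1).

1. G_x = 7/2  [line 3·x + -3·y + -18 = 0 ∩ |GF|² = 9/2]
2. G_y = -5/2  [line 3·x + -3·y + -18 = 0 ∩ |GF|² = 9/2]
   → G = (7/2, -5/2)
3. E_x = 227/39  [F, A, E are collinear ∩ GE · CA = 307/78]
4. E_y = -36/13  [F, A, E are collinear ∩ GE · CA = 307/78]
   → E = (227/39, -36/13)
5. B_x = 14/3  [2·signedArea(BFC) = -5 ∩ BE ⟂ FA]
6. B_y = -2  [2·signedArea(BFC) = -5 ∩ BE ⟂ FA]
   → B = (14/3, -2)

B = (14/3, -2)
E = (227/39, -36/13)
G = (7/2, -5/2)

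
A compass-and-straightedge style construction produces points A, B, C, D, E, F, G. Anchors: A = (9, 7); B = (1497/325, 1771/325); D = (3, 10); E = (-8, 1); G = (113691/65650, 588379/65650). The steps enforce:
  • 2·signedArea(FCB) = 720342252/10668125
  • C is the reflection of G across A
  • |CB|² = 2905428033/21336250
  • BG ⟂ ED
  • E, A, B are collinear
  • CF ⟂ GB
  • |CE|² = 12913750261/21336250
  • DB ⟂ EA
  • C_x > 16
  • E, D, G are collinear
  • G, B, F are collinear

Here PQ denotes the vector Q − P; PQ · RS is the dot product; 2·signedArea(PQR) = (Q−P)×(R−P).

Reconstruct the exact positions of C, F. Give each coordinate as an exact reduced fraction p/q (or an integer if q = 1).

C = (1068009/65650, 330721/65650)
F = (622641/65650, -33671/65650)

1. C_x = 1068009/65650  [C is the reflection of G across A]
2. C_y = 330721/65650  [C is the reflection of G across A]
   → C = (1068009/65650, 330721/65650)
3. F_x = 622641/65650  [G, B, F are collinear ∩ CF ⟂ GB]
4. F_y = -33671/65650  [G, B, F are collinear ∩ CF ⟂ GB]
   → F = (622641/65650, -33671/65650)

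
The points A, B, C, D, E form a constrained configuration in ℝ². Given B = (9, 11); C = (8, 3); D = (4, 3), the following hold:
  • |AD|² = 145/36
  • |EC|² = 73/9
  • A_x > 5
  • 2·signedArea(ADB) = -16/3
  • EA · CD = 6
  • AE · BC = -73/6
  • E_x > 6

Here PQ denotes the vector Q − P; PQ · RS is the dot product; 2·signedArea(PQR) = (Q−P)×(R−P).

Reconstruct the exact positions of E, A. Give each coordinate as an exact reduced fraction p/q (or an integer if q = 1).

1. A_x = 11/2  [line -8·x + 5·y + 67/3 = 0 ∩ |AD|² = 145/36]
2. A_y = 13/3  [line -8·x + 5·y + 67/3 = 0 ∩ |AD|² = 145/36]
   → A = (11/2, 13/3)
3. E_x = 7  [EA · CD = 6 ∩ AE · BC = -73/6]
4. E_y = 17/3  [EA · CD = 6 ∩ AE · BC = -73/6]
   → E = (7, 17/3)

A = (11/2, 13/3)
E = (7, 17/3)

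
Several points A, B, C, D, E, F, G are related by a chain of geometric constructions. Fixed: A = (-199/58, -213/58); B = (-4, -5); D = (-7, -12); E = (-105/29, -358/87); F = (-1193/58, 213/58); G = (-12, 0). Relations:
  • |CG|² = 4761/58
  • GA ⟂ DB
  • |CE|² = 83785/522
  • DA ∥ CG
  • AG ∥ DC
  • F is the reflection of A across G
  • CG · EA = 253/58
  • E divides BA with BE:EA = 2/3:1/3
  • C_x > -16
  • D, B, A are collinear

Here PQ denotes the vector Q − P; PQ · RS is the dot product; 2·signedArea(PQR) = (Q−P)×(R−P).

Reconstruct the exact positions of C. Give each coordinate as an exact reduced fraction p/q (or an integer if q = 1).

C = (-903/58, -483/58)

1. C_x = -903/58  [DA ∥ CG ∩ AG ∥ DC]
2. C_y = -483/58  [DA ∥ CG ∩ AG ∥ DC]
   → C = (-903/58, -483/58)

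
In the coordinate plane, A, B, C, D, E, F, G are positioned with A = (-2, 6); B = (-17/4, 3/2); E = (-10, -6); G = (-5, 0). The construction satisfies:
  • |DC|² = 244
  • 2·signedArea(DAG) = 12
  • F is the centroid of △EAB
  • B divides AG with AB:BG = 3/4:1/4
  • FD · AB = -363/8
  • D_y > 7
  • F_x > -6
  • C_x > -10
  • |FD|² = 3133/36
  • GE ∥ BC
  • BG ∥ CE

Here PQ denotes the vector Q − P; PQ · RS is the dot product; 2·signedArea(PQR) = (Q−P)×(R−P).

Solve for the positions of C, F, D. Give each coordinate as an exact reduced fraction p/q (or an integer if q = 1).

C = (-37/4, -9/2)
D = (3/4, 15/2)
F = (-65/12, 1/2)

1. C_x = -37/4  [BG ∥ CE ∩ GE ∥ BC]
2. C_y = -9/2  [BG ∥ CE ∩ GE ∥ BC]
   → C = (-37/4, -9/2)
3. F_x = -65/12  [F is the centroid of △EAB]
4. F_y = 1/2  [F is the centroid of △EAB]
   → F = (-65/12, 1/2)
5. D_x = 3/4  [2·signedArea(DAG) = 12 ∩ FD · AB = -363/8]
6. D_y = 15/2  [2·signedArea(DAG) = 12 ∩ FD · AB = -363/8]
   → D = (3/4, 15/2)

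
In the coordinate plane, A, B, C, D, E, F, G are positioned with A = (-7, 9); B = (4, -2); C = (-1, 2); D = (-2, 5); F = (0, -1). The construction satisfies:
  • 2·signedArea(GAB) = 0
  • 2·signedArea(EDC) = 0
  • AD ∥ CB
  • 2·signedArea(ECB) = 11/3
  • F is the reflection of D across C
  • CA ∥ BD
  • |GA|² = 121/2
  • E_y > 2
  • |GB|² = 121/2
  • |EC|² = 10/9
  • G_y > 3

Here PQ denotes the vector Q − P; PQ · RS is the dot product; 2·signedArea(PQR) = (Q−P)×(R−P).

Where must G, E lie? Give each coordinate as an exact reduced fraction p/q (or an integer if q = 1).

1. G_x = -3/2  [line 11·x + 11·y + -22 = 0 ∩ |GB|² = 121/2]
2. G_y = 7/2  [line 11·x + 11·y + -22 = 0 ∩ |GB|² = 121/2]
   → G = (-3/2, 7/2)
3. E_x = -4/3  [2·signedArea(EDC) = 0 ∩ 2·signedArea(ECB) = 11/3]
4. E_y = 3  [2·signedArea(EDC) = 0 ∩ 2·signedArea(ECB) = 11/3]
   → E = (-4/3, 3)

E = (-4/3, 3)
G = (-3/2, 7/2)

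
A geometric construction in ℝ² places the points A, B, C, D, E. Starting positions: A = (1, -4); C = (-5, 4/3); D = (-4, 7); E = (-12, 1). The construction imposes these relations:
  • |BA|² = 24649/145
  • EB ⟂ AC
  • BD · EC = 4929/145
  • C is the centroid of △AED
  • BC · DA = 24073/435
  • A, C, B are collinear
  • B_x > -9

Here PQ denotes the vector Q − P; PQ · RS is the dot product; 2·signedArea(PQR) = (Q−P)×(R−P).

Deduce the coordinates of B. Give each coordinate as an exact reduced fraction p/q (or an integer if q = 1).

1. B_x = -1268/145  [A, C, B are collinear ∩ EB ⟂ AC]
2. B_y = 676/145  [A, C, B are collinear ∩ EB ⟂ AC]
   → B = (-1268/145, 676/145)

B = (-1268/145, 676/145)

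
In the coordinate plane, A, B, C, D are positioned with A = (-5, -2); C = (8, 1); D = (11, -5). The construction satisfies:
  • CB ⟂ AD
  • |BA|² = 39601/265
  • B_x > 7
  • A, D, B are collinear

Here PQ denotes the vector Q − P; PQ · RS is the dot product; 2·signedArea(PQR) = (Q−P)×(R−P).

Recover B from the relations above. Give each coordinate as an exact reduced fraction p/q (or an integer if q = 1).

1. B_x = 1859/265  [A, D, B are collinear ∩ CB ⟂ AD]
2. B_y = -1127/265  [A, D, B are collinear ∩ CB ⟂ AD]
   → B = (1859/265, -1127/265)

B = (1859/265, -1127/265)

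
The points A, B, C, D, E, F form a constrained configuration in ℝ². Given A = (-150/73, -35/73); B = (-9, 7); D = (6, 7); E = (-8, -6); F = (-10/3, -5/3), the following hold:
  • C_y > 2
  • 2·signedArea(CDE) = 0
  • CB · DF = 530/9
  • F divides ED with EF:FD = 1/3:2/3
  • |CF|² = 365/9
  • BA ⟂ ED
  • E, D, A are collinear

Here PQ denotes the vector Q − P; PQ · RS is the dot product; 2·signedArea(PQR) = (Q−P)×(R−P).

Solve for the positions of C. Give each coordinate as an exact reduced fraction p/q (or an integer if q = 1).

C = (4/3, 8/3)

1. C_x = 4/3  [2·signedArea(CDE) = 0 ∩ CB · DF = 530/9]
2. C_y = 8/3  [2·signedArea(CDE) = 0 ∩ CB · DF = 530/9]
   → C = (4/3, 8/3)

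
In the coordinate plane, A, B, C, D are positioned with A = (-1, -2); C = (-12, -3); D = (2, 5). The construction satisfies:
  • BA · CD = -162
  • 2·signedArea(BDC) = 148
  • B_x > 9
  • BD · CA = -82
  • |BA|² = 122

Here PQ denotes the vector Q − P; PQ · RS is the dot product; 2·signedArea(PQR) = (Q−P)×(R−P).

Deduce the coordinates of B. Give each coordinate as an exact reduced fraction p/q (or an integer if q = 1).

1. B_x = 10  [BD · CA = -82 ∩ BA · CD = -162]
2. B_y = -1  [BD · CA = -82 ∩ BA · CD = -162]
   → B = (10, -1)

B = (10, -1)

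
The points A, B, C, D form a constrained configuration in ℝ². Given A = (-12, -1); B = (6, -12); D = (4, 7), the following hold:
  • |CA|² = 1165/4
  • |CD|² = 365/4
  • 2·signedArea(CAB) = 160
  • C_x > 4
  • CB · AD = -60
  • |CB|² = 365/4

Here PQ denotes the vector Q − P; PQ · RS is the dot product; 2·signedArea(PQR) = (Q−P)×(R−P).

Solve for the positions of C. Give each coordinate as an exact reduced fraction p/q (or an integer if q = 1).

1. C_x = 5  [CB · AD = -60 ∩ 2·signedArea(CAB) = 160]
2. C_y = -5/2  [CB · AD = -60 ∩ 2·signedArea(CAB) = 160]
   → C = (5, -5/2)

C = (5, -5/2)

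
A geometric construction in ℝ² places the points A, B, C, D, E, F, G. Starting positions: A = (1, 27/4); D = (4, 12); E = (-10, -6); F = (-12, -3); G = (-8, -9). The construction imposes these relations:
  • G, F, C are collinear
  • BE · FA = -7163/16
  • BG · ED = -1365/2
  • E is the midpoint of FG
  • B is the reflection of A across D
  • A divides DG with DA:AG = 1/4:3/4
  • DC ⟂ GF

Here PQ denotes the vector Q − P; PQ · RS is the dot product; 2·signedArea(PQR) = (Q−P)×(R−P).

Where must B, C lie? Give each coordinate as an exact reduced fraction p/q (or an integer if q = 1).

B = (7, 69/4)
C = (-14, 0)

1. B_x = 7  [B is the reflection of A across D]
2. B_y = 69/4  [B is the reflection of A across D]
   → B = (7, 69/4)
3. C_x = -14  [G, F, C are collinear ∩ DC ⟂ GF]
4. C_y = 0  [G, F, C are collinear ∩ DC ⟂ GF]
   → C = (-14, 0)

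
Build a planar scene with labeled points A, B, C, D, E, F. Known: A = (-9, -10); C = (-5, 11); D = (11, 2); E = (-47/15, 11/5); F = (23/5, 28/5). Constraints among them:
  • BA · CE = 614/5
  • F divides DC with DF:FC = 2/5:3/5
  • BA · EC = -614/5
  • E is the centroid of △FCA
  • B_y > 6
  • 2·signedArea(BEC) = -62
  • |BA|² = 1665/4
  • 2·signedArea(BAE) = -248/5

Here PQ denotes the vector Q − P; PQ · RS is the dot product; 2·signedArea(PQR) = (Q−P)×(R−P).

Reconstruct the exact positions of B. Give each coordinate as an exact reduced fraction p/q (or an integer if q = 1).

B = (3, 13/2)

1. B_x = 3  [2·signedArea(BEC) = -62 ∩ BA · CE = 614/5]
2. B_y = 13/2  [2·signedArea(BEC) = -62 ∩ BA · CE = 614/5]
   → B = (3, 13/2)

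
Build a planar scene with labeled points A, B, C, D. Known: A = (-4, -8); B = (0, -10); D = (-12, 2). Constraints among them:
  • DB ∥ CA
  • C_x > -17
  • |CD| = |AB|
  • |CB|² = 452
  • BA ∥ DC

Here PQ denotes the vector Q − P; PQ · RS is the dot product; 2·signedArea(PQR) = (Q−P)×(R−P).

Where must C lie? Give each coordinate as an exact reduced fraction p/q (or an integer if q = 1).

1. C_x = -16  [DB ∥ CA ∩ BA ∥ DC]
2. C_y = 4  [DB ∥ CA ∩ BA ∥ DC]
   → C = (-16, 4)

C = (-16, 4)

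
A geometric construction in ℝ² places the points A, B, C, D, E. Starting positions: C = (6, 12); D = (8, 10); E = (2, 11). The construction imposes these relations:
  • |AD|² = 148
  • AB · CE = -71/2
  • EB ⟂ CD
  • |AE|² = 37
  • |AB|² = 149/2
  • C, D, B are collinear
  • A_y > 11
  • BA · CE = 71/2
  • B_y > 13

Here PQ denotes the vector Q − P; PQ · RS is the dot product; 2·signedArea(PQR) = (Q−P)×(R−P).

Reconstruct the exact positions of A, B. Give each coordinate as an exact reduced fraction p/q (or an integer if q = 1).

A = (-4, 12)
B = (9/2, 27/2)

1. B_x = 9/2  [C, D, B are collinear ∩ EB ⟂ CD]
2. B_y = 27/2  [C, D, B are collinear ∩ EB ⟂ CD]
   → B = (9/2, 27/2)
3. A_x = -4  [line 4·x + 1·y + 4 = 0 ∩ |AD|² = 148]
4. A_y = 12  [line 4·x + 1·y + 4 = 0 ∩ |AD|² = 148]
   → A = (-4, 12)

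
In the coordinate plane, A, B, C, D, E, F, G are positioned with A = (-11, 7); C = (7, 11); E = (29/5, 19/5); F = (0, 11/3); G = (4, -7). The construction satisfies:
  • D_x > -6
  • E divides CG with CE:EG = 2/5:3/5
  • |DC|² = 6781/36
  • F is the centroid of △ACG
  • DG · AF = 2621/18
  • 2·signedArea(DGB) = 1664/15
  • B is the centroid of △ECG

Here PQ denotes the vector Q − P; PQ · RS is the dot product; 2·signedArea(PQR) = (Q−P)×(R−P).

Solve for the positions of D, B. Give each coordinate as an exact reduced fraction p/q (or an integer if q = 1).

1. B_x = 28/5  [B is the centroid of △ECG]
2. B_y = 13/5  [B is the centroid of △ECG]
   → B = (28/5, 13/5)
3. D_x = -11/2  [2·signedArea(DGB) = 1664/15 ∩ DG · AF = 2621/18]
4. D_y = 16/3  [2·signedArea(DGB) = 1664/15 ∩ DG · AF = 2621/18]
   → D = (-11/2, 16/3)

B = (28/5, 13/5)
D = (-11/2, 16/3)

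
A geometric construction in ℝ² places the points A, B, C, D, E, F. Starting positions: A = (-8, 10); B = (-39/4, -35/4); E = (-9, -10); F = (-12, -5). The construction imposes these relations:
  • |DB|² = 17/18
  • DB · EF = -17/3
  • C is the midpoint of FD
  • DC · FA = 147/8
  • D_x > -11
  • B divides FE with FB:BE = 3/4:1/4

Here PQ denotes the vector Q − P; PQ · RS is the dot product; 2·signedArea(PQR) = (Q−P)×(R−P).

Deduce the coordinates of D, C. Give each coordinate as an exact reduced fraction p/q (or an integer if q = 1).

1. D_x = -41/4  [line 3·x + -5·y + -53/6 = 0 ∩ |DB|² = 17/18]
2. D_y = -95/12  [line 3·x + -5·y + -53/6 = 0 ∩ |DB|² = 17/18]
   → D = (-41/4, -95/12)
3. C_x = -89/8  [DC · FA = 147/8 ∩ C is the midpoint of FD]
4. C_y = -155/24  [DC · FA = 147/8 ∩ C is the midpoint of FD]
   → C = (-89/8, -155/24)

C = (-89/8, -155/24)
D = (-41/4, -95/12)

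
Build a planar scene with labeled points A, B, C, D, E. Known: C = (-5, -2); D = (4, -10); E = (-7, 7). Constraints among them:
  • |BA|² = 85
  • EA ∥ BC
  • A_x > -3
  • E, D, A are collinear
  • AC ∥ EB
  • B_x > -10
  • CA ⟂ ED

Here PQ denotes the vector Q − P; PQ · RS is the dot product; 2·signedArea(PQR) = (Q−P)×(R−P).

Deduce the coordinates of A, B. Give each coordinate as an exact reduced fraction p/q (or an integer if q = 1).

A = (-189/82, -21/82)
B = (-795/82, 431/82)

1. A_x = -189/82  [E, D, A are collinear ∩ CA ⟂ ED]
2. A_y = -21/82  [E, D, A are collinear ∩ CA ⟂ ED]
   → A = (-189/82, -21/82)
3. B_x = -795/82  [EA ∥ BC ∩ AC ∥ EB]
4. B_y = 431/82  [EA ∥ BC ∩ AC ∥ EB]
   → B = (-795/82, 431/82)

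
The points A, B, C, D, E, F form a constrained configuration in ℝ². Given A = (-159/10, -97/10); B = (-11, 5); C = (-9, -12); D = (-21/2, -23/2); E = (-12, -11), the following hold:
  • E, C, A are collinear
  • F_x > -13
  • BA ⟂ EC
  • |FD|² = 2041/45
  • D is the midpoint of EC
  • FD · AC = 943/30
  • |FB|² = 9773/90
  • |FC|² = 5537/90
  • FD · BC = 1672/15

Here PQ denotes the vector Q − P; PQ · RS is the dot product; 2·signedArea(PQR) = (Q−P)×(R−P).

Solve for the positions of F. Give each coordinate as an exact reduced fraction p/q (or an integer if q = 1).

1. F_x = -389/30  [FD · AC = 943/30 ∩ FD · BC = 1672/15]
2. F_y = -157/30  [FD · AC = 943/30 ∩ FD · BC = 1672/15]
   → F = (-389/30, -157/30)

F = (-389/30, -157/30)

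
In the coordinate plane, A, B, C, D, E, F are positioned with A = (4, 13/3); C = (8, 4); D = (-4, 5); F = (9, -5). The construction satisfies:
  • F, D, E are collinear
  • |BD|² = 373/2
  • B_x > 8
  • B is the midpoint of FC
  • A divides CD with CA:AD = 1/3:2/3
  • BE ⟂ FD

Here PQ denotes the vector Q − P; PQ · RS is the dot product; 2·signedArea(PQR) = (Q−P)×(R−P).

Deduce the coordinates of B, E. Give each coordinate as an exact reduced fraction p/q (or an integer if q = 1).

B = (17/2, -1/2)
E = (3503/538, -830/269)

1. B_x = 17/2  [B is the midpoint of FC]
2. B_y = -1/2  [B is the midpoint of FC]
   → B = (17/2, -1/2)
3. E_x = 3503/538  [F, D, E are collinear ∩ BE ⟂ FD]
4. E_y = -830/269  [F, D, E are collinear ∩ BE ⟂ FD]
   → E = (3503/538, -830/269)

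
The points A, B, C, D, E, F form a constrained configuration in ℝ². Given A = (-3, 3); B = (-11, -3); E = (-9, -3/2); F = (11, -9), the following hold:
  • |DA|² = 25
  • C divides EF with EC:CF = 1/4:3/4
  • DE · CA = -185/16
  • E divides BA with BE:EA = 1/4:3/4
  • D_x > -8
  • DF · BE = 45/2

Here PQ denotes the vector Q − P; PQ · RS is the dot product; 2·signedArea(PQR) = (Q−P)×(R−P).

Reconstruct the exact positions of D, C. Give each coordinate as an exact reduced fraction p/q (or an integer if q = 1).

C = (-4, -27/8)
D = (-7, 0)

1. D_x = -7  [line -2·x + -3/2·y + -14 = 0 ∩ |DA|² = 25]
2. D_y = 0  [line -2·x + -3/2·y + -14 = 0 ∩ |DA|² = 25]
   → D = (-7, 0)
3. C_x = -4  [C divides EF with EC:CF = 1/4:3/4]
4. C_y = -27/8  [C divides EF with EC:CF = 1/4:3/4]
   → C = (-4, -27/8)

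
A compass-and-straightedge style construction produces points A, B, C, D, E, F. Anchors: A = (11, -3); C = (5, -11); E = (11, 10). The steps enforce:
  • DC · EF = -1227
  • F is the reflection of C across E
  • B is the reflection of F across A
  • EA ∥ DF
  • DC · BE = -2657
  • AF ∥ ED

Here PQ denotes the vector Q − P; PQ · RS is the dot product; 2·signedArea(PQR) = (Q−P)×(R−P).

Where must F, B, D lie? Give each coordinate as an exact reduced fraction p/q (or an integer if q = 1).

B = (5, -37)
D = (17, 44)
F = (17, 31)

1. F_x = 17  [F is the reflection of C across E]
2. F_y = 31  [F is the reflection of C across E]
   → F = (17, 31)
3. B_x = 5  [B is the reflection of F across A]
4. B_y = -37  [B is the reflection of F across A]
   → B = (5, -37)
5. D_x = 17  [EA ∥ DF ∩ AF ∥ ED]
6. D_y = 44  [EA ∥ DF ∩ AF ∥ ED]
   → D = (17, 44)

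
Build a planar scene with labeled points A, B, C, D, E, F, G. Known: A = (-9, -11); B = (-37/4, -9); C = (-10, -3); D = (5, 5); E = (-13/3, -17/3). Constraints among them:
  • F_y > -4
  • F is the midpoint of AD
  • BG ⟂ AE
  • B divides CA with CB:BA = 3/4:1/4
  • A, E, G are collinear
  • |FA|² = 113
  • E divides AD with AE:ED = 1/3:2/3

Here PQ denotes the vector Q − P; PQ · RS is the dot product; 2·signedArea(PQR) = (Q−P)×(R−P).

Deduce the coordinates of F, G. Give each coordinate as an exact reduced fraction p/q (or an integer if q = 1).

F = (-2, -3)
G = (-3669/452, -1129/113)

1. F_x = -2  [F is the midpoint of AD]
2. F_y = -3  [F is the midpoint of AD]
   → F = (-2, -3)
3. G_x = -3669/452  [A, E, G are collinear ∩ BG ⟂ AE]
4. G_y = -1129/113  [A, E, G are collinear ∩ BG ⟂ AE]
   → G = (-3669/452, -1129/113)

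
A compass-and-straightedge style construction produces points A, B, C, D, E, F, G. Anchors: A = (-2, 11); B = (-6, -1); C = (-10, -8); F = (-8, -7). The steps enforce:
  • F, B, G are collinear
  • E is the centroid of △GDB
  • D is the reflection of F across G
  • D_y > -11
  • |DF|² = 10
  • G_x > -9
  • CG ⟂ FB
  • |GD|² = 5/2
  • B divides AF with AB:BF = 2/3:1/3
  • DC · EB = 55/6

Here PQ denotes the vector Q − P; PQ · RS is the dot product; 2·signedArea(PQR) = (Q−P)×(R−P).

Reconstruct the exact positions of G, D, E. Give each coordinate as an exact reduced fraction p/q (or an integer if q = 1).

D = (-9, -10)
E = (-47/6, -13/2)
G = (-17/2, -17/2)

1. G_x = -17/2  [F, B, G are collinear ∩ CG ⟂ FB]
2. G_y = -17/2  [F, B, G are collinear ∩ CG ⟂ FB]
   → G = (-17/2, -17/2)
3. D_x = -9  [D is the reflection of F across G]
4. D_y = -10  [D is the reflection of F across G]
   → D = (-9, -10)
5. E_x = -47/6  [E is the centroid of △GDB]
6. E_y = -13/2  [E is the centroid of △GDB]
   → E = (-47/6, -13/2)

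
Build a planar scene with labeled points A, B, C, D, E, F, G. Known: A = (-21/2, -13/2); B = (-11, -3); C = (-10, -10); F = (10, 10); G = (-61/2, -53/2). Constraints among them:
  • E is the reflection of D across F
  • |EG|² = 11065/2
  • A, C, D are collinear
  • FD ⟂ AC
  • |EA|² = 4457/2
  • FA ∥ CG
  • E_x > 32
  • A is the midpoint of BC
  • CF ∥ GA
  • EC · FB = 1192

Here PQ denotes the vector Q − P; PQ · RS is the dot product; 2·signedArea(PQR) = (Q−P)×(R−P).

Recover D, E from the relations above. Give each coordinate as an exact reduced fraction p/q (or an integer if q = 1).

D = (-62/5, 34/5)
E = (162/5, 66/5)

1. D_x = -62/5  [A, C, D are collinear ∩ FD ⟂ AC]
2. D_y = 34/5  [A, C, D are collinear ∩ FD ⟂ AC]
   → D = (-62/5, 34/5)
3. E_x = 162/5  [E is the reflection of D across F]
4. E_y = 66/5  [E is the reflection of D across F]
   → E = (162/5, 66/5)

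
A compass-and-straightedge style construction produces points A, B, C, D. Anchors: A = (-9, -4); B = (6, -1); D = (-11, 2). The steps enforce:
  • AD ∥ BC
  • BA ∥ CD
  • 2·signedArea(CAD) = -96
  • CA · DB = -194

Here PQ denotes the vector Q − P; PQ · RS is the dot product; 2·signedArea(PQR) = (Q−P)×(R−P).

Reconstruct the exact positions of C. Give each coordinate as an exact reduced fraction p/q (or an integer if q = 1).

C = (4, 5)

1. C_x = 4  [BA ∥ CD ∩ AD ∥ BC]
2. C_y = 5  [BA ∥ CD ∩ AD ∥ BC]
   → C = (4, 5)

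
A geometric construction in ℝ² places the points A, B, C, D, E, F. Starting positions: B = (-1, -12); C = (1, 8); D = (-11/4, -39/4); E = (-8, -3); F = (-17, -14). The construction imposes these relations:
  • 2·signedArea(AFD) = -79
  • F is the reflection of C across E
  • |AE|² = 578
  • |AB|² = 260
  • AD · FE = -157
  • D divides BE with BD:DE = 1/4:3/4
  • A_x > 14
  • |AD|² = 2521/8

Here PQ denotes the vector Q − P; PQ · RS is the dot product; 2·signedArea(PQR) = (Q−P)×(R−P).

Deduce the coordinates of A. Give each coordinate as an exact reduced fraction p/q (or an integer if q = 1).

1. A_x = 15  [AD · FE = -157 ∩ 2·signedArea(AFD) = -79]
2. A_y = -10  [AD · FE = -157 ∩ 2·signedArea(AFD) = -79]
   → A = (15, -10)

A = (15, -10)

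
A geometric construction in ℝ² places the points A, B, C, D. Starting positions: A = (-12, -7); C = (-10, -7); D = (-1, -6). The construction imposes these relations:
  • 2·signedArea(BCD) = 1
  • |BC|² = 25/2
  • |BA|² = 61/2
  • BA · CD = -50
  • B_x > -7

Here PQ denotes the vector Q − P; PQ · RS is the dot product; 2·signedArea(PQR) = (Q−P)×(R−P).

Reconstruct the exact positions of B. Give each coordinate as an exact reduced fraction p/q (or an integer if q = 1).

B = (-13/2, -13/2)

1. B_x = -13/2  [BA · CD = -50 ∩ 2·signedArea(BCD) = 1]
2. B_y = -13/2  [BA · CD = -50 ∩ 2·signedArea(BCD) = 1]
   → B = (-13/2, -13/2)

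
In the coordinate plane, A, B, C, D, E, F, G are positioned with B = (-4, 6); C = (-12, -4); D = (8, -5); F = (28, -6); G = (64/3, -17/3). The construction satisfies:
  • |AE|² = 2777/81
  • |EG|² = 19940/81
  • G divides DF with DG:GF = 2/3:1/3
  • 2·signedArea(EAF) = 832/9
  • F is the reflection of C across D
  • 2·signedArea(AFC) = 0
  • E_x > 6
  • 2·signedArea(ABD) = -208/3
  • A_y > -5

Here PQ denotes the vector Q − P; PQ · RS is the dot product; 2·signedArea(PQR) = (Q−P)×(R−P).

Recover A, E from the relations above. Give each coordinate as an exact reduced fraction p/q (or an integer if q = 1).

A = (4/3, -14/3)
E = (56/9, -13/9)

1. A_x = 4/3  [2·signedArea(AFC) = 0 ∩ 2·signedArea(ABD) = -208/3]
2. A_y = -14/3  [2·signedArea(AFC) = 0 ∩ 2·signedArea(ABD) = -208/3]
   → A = (4/3, -14/3)
3. E_x = 56/9  [line 4/3·x + 80/3·y + 272/9 = 0 ∩ |AE|² = 2777/81]
4. E_y = -13/9  [line 4/3·x + 80/3·y + 272/9 = 0 ∩ |AE|² = 2777/81]
   → E = (56/9, -13/9)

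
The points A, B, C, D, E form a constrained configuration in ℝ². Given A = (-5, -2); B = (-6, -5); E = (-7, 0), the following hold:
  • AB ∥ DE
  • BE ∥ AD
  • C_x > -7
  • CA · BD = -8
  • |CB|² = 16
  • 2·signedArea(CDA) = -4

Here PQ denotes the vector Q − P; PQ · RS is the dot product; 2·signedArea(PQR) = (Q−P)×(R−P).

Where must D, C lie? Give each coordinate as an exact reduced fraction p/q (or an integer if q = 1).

1. D_x = -6  [AB ∥ DE ∩ BE ∥ AD]
2. D_y = 3  [AB ∥ DE ∩ BE ∥ AD]
   → D = (-6, 3)
3. C_x = -6  [CA · BD = -8 ∩ 2·signedArea(CDA) = -4]
4. C_y = -1  [CA · BD = -8 ∩ 2·signedArea(CDA) = -4]
   → C = (-6, -1)

C = (-6, -1)
D = (-6, 3)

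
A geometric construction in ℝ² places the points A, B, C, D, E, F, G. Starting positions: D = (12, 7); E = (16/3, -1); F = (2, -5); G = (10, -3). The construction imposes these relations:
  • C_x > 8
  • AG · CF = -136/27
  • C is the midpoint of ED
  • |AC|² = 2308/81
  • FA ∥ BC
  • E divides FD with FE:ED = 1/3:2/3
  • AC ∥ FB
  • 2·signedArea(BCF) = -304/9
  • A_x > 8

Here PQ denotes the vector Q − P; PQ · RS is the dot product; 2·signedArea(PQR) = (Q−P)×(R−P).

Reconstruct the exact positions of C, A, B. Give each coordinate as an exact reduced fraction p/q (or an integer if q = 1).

1. C_x = 26/3  [C is the midpoint of ED]
2. C_y = 3  [C is the midpoint of ED]
   → C = (26/3, 3)
3. A_x = 76/9  [line 20/3·x + 8·y + -1016/27 = 0 ∩ |AC|² = 2308/81]
4. A_y = -7/3  [line 20/3·x + 8·y + -1016/27 = 0 ∩ |AC|² = 2308/81]
   → A = (76/9, -7/3)
5. B_x = 20/9  [FA ∥ BC ∩ AC ∥ FB]
6. B_y = 1/3  [FA ∥ BC ∩ AC ∥ FB]
   → B = (20/9, 1/3)

A = (76/9, -7/3)
B = (20/9, 1/3)
C = (26/3, 3)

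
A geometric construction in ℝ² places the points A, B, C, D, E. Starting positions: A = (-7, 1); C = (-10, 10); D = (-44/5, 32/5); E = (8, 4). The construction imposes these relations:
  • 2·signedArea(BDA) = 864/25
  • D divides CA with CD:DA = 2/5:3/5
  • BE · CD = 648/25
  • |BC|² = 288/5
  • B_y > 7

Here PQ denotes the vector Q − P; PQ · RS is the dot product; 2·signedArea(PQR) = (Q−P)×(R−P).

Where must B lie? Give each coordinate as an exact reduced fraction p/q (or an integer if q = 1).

B = (-14/5, 38/5)

1. B_x = -14/5  [BE · CD = 648/25 ∩ 2·signedArea(BDA) = 864/25]
2. B_y = 38/5  [BE · CD = 648/25 ∩ 2·signedArea(BDA) = 864/25]
   → B = (-14/5, 38/5)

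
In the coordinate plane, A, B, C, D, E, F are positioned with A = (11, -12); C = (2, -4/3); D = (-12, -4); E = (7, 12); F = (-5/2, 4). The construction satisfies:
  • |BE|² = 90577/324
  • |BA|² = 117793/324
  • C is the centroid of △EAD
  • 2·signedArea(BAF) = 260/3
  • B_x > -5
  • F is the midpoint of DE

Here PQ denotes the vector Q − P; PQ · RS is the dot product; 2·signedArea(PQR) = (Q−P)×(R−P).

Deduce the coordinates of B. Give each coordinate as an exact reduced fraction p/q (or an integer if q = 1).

B = (-25/6, -4/9)

1. B_x = -25/6  [line -16·x + -27/2·y + -218/3 = 0 ∩ |BE|² = 90577/324]
2. B_y = -4/9  [line -16·x + -27/2·y + -218/3 = 0 ∩ |BE|² = 90577/324]
   → B = (-25/6, -4/9)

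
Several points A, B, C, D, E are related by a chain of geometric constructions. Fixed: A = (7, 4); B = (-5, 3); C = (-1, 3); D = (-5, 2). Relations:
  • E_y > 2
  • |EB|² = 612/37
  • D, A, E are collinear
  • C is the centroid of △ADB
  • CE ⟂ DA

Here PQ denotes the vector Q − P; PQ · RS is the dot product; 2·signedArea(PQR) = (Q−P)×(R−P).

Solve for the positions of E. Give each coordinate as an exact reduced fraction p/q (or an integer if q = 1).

E = (-35/37, 99/37)

1. E_x = -35/37  [D, A, E are collinear ∩ CE ⟂ DA]
2. E_y = 99/37  [D, A, E are collinear ∩ CE ⟂ DA]
   → E = (-35/37, 99/37)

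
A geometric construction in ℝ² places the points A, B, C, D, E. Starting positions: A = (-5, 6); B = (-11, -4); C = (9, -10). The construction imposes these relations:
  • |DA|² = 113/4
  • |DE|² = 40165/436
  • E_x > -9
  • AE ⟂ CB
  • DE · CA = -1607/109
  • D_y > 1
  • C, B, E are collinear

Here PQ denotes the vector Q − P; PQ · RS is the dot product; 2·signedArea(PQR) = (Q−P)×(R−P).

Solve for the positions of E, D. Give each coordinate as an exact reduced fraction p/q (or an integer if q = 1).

D = (-3/2, 2)
E = (-899/109, -526/109)

1. E_x = -899/109  [C, B, E are collinear ∩ AE ⟂ CB]
2. E_y = -526/109  [C, B, E are collinear ∩ AE ⟂ CB]
   → E = (-899/109, -526/109)
3. D_x = -3/2  [line 14·x + -16·y + 53 = 0 ∩ |DA|² = 113/4]
4. D_y = 2  [line 14·x + -16·y + 53 = 0 ∩ |DA|² = 113/4]
   → D = (-3/2, 2)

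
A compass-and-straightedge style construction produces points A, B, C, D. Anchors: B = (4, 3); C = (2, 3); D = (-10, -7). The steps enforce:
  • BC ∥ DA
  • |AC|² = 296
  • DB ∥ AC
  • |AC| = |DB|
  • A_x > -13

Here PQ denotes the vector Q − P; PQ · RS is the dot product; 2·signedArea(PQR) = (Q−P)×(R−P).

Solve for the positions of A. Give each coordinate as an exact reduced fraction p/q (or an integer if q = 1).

A = (-12, -7)

1. A_x = -12  [DB ∥ AC ∩ BC ∥ DA]
2. A_y = -7  [DB ∥ AC ∩ BC ∥ DA]
   → A = (-12, -7)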